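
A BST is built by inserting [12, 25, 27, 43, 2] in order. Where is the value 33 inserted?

Starting tree (level order): [12, 2, 25, None, None, None, 27, None, 43]
Insertion path: 12 -> 25 -> 27 -> 43
Result: insert 33 as left child of 43
Final tree (level order): [12, 2, 25, None, None, None, 27, None, 43, 33]


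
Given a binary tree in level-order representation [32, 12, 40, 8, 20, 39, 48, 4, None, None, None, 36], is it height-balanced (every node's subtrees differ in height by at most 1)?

Tree (level-order array): [32, 12, 40, 8, 20, 39, 48, 4, None, None, None, 36]
Definition: a tree is height-balanced if, at every node, |h(left) - h(right)| <= 1 (empty subtree has height -1).
Bottom-up per-node check:
  node 4: h_left=-1, h_right=-1, diff=0 [OK], height=0
  node 8: h_left=0, h_right=-1, diff=1 [OK], height=1
  node 20: h_left=-1, h_right=-1, diff=0 [OK], height=0
  node 12: h_left=1, h_right=0, diff=1 [OK], height=2
  node 36: h_left=-1, h_right=-1, diff=0 [OK], height=0
  node 39: h_left=0, h_right=-1, diff=1 [OK], height=1
  node 48: h_left=-1, h_right=-1, diff=0 [OK], height=0
  node 40: h_left=1, h_right=0, diff=1 [OK], height=2
  node 32: h_left=2, h_right=2, diff=0 [OK], height=3
All nodes satisfy the balance condition.
Result: Balanced


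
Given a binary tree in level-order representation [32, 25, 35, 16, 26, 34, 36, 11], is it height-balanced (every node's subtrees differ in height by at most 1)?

Tree (level-order array): [32, 25, 35, 16, 26, 34, 36, 11]
Definition: a tree is height-balanced if, at every node, |h(left) - h(right)| <= 1 (empty subtree has height -1).
Bottom-up per-node check:
  node 11: h_left=-1, h_right=-1, diff=0 [OK], height=0
  node 16: h_left=0, h_right=-1, diff=1 [OK], height=1
  node 26: h_left=-1, h_right=-1, diff=0 [OK], height=0
  node 25: h_left=1, h_right=0, diff=1 [OK], height=2
  node 34: h_left=-1, h_right=-1, diff=0 [OK], height=0
  node 36: h_left=-1, h_right=-1, diff=0 [OK], height=0
  node 35: h_left=0, h_right=0, diff=0 [OK], height=1
  node 32: h_left=2, h_right=1, diff=1 [OK], height=3
All nodes satisfy the balance condition.
Result: Balanced


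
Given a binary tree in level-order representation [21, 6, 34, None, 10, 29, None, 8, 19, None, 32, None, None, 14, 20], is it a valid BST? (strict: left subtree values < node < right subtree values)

Level-order array: [21, 6, 34, None, 10, 29, None, 8, 19, None, 32, None, None, 14, 20]
Validate using subtree bounds (lo, hi): at each node, require lo < value < hi,
then recurse left with hi=value and right with lo=value.
Preorder trace (stopping at first violation):
  at node 21 with bounds (-inf, +inf): OK
  at node 6 with bounds (-inf, 21): OK
  at node 10 with bounds (6, 21): OK
  at node 8 with bounds (6, 10): OK
  at node 19 with bounds (10, 21): OK
  at node 14 with bounds (10, 19): OK
  at node 20 with bounds (19, 21): OK
  at node 34 with bounds (21, +inf): OK
  at node 29 with bounds (21, 34): OK
  at node 32 with bounds (29, 34): OK
No violation found at any node.
Result: Valid BST


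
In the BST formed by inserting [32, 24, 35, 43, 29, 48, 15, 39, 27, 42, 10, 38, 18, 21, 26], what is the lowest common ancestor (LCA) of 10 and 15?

Tree insertion order: [32, 24, 35, 43, 29, 48, 15, 39, 27, 42, 10, 38, 18, 21, 26]
Tree (level-order array): [32, 24, 35, 15, 29, None, 43, 10, 18, 27, None, 39, 48, None, None, None, 21, 26, None, 38, 42]
In a BST, the LCA of p=10, q=15 is the first node v on the
root-to-leaf path with p <= v <= q (go left if both < v, right if both > v).
Walk from root:
  at 32: both 10 and 15 < 32, go left
  at 24: both 10 and 15 < 24, go left
  at 15: 10 <= 15 <= 15, this is the LCA
LCA = 15


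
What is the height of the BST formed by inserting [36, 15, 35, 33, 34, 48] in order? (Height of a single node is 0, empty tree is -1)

Insertion order: [36, 15, 35, 33, 34, 48]
Tree (level-order array): [36, 15, 48, None, 35, None, None, 33, None, None, 34]
Compute height bottom-up (empty subtree = -1):
  height(34) = 1 + max(-1, -1) = 0
  height(33) = 1 + max(-1, 0) = 1
  height(35) = 1 + max(1, -1) = 2
  height(15) = 1 + max(-1, 2) = 3
  height(48) = 1 + max(-1, -1) = 0
  height(36) = 1 + max(3, 0) = 4
Height = 4


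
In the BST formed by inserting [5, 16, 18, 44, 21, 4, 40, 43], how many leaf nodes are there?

Tree built from: [5, 16, 18, 44, 21, 4, 40, 43]
Tree (level-order array): [5, 4, 16, None, None, None, 18, None, 44, 21, None, None, 40, None, 43]
Rule: A leaf has 0 children.
Per-node child counts:
  node 5: 2 child(ren)
  node 4: 0 child(ren)
  node 16: 1 child(ren)
  node 18: 1 child(ren)
  node 44: 1 child(ren)
  node 21: 1 child(ren)
  node 40: 1 child(ren)
  node 43: 0 child(ren)
Matching nodes: [4, 43]
Count of leaf nodes: 2


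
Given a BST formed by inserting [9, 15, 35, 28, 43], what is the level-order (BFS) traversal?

Tree insertion order: [9, 15, 35, 28, 43]
Tree (level-order array): [9, None, 15, None, 35, 28, 43]
BFS from the root, enqueuing left then right child of each popped node:
  queue [9] -> pop 9, enqueue [15], visited so far: [9]
  queue [15] -> pop 15, enqueue [35], visited so far: [9, 15]
  queue [35] -> pop 35, enqueue [28, 43], visited so far: [9, 15, 35]
  queue [28, 43] -> pop 28, enqueue [none], visited so far: [9, 15, 35, 28]
  queue [43] -> pop 43, enqueue [none], visited so far: [9, 15, 35, 28, 43]
Result: [9, 15, 35, 28, 43]


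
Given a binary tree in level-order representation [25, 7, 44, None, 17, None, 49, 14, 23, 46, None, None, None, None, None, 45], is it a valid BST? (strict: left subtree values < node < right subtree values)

Level-order array: [25, 7, 44, None, 17, None, 49, 14, 23, 46, None, None, None, None, None, 45]
Validate using subtree bounds (lo, hi): at each node, require lo < value < hi,
then recurse left with hi=value and right with lo=value.
Preorder trace (stopping at first violation):
  at node 25 with bounds (-inf, +inf): OK
  at node 7 with bounds (-inf, 25): OK
  at node 17 with bounds (7, 25): OK
  at node 14 with bounds (7, 17): OK
  at node 23 with bounds (17, 25): OK
  at node 44 with bounds (25, +inf): OK
  at node 49 with bounds (44, +inf): OK
  at node 46 with bounds (44, 49): OK
  at node 45 with bounds (44, 46): OK
No violation found at any node.
Result: Valid BST


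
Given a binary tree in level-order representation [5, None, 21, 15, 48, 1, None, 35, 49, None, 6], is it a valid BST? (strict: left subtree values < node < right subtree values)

Level-order array: [5, None, 21, 15, 48, 1, None, 35, 49, None, 6]
Validate using subtree bounds (lo, hi): at each node, require lo < value < hi,
then recurse left with hi=value and right with lo=value.
Preorder trace (stopping at first violation):
  at node 5 with bounds (-inf, +inf): OK
  at node 21 with bounds (5, +inf): OK
  at node 15 with bounds (5, 21): OK
  at node 1 with bounds (5, 15): VIOLATION
Node 1 violates its bound: not (5 < 1 < 15).
Result: Not a valid BST


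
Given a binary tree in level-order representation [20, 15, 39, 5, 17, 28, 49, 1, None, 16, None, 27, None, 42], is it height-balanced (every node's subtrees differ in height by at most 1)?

Tree (level-order array): [20, 15, 39, 5, 17, 28, 49, 1, None, 16, None, 27, None, 42]
Definition: a tree is height-balanced if, at every node, |h(left) - h(right)| <= 1 (empty subtree has height -1).
Bottom-up per-node check:
  node 1: h_left=-1, h_right=-1, diff=0 [OK], height=0
  node 5: h_left=0, h_right=-1, diff=1 [OK], height=1
  node 16: h_left=-1, h_right=-1, diff=0 [OK], height=0
  node 17: h_left=0, h_right=-1, diff=1 [OK], height=1
  node 15: h_left=1, h_right=1, diff=0 [OK], height=2
  node 27: h_left=-1, h_right=-1, diff=0 [OK], height=0
  node 28: h_left=0, h_right=-1, diff=1 [OK], height=1
  node 42: h_left=-1, h_right=-1, diff=0 [OK], height=0
  node 49: h_left=0, h_right=-1, diff=1 [OK], height=1
  node 39: h_left=1, h_right=1, diff=0 [OK], height=2
  node 20: h_left=2, h_right=2, diff=0 [OK], height=3
All nodes satisfy the balance condition.
Result: Balanced


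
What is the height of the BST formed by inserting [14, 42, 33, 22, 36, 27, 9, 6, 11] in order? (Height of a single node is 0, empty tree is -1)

Insertion order: [14, 42, 33, 22, 36, 27, 9, 6, 11]
Tree (level-order array): [14, 9, 42, 6, 11, 33, None, None, None, None, None, 22, 36, None, 27]
Compute height bottom-up (empty subtree = -1):
  height(6) = 1 + max(-1, -1) = 0
  height(11) = 1 + max(-1, -1) = 0
  height(9) = 1 + max(0, 0) = 1
  height(27) = 1 + max(-1, -1) = 0
  height(22) = 1 + max(-1, 0) = 1
  height(36) = 1 + max(-1, -1) = 0
  height(33) = 1 + max(1, 0) = 2
  height(42) = 1 + max(2, -1) = 3
  height(14) = 1 + max(1, 3) = 4
Height = 4


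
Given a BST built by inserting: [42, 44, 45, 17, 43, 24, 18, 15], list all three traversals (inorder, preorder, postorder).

Tree insertion order: [42, 44, 45, 17, 43, 24, 18, 15]
Tree (level-order array): [42, 17, 44, 15, 24, 43, 45, None, None, 18]
Inorder (L, root, R): [15, 17, 18, 24, 42, 43, 44, 45]
Preorder (root, L, R): [42, 17, 15, 24, 18, 44, 43, 45]
Postorder (L, R, root): [15, 18, 24, 17, 43, 45, 44, 42]


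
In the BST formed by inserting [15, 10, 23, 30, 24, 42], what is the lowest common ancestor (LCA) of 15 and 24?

Tree insertion order: [15, 10, 23, 30, 24, 42]
Tree (level-order array): [15, 10, 23, None, None, None, 30, 24, 42]
In a BST, the LCA of p=15, q=24 is the first node v on the
root-to-leaf path with p <= v <= q (go left if both < v, right if both > v).
Walk from root:
  at 15: 15 <= 15 <= 24, this is the LCA
LCA = 15


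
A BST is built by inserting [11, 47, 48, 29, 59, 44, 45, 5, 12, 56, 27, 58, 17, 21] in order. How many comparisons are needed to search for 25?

Search path for 25: 11 -> 47 -> 29 -> 12 -> 27 -> 17 -> 21
Found: False
Comparisons: 7


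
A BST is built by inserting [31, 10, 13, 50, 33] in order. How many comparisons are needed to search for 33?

Search path for 33: 31 -> 50 -> 33
Found: True
Comparisons: 3


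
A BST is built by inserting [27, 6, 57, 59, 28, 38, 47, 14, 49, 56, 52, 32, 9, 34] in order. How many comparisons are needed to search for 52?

Search path for 52: 27 -> 57 -> 28 -> 38 -> 47 -> 49 -> 56 -> 52
Found: True
Comparisons: 8


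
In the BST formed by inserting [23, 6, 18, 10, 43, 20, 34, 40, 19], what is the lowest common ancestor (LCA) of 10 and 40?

Tree insertion order: [23, 6, 18, 10, 43, 20, 34, 40, 19]
Tree (level-order array): [23, 6, 43, None, 18, 34, None, 10, 20, None, 40, None, None, 19]
In a BST, the LCA of p=10, q=40 is the first node v on the
root-to-leaf path with p <= v <= q (go left if both < v, right if both > v).
Walk from root:
  at 23: 10 <= 23 <= 40, this is the LCA
LCA = 23


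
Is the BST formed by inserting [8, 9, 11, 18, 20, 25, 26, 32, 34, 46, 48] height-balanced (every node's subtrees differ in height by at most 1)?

Tree (level-order array): [8, None, 9, None, 11, None, 18, None, 20, None, 25, None, 26, None, 32, None, 34, None, 46, None, 48]
Definition: a tree is height-balanced if, at every node, |h(left) - h(right)| <= 1 (empty subtree has height -1).
Bottom-up per-node check:
  node 48: h_left=-1, h_right=-1, diff=0 [OK], height=0
  node 46: h_left=-1, h_right=0, diff=1 [OK], height=1
  node 34: h_left=-1, h_right=1, diff=2 [FAIL (|-1-1|=2 > 1)], height=2
  node 32: h_left=-1, h_right=2, diff=3 [FAIL (|-1-2|=3 > 1)], height=3
  node 26: h_left=-1, h_right=3, diff=4 [FAIL (|-1-3|=4 > 1)], height=4
  node 25: h_left=-1, h_right=4, diff=5 [FAIL (|-1-4|=5 > 1)], height=5
  node 20: h_left=-1, h_right=5, diff=6 [FAIL (|-1-5|=6 > 1)], height=6
  node 18: h_left=-1, h_right=6, diff=7 [FAIL (|-1-6|=7 > 1)], height=7
  node 11: h_left=-1, h_right=7, diff=8 [FAIL (|-1-7|=8 > 1)], height=8
  node 9: h_left=-1, h_right=8, diff=9 [FAIL (|-1-8|=9 > 1)], height=9
  node 8: h_left=-1, h_right=9, diff=10 [FAIL (|-1-9|=10 > 1)], height=10
Node 34 violates the condition: |-1 - 1| = 2 > 1.
Result: Not balanced


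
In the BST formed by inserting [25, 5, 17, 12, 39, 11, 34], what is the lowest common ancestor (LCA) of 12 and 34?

Tree insertion order: [25, 5, 17, 12, 39, 11, 34]
Tree (level-order array): [25, 5, 39, None, 17, 34, None, 12, None, None, None, 11]
In a BST, the LCA of p=12, q=34 is the first node v on the
root-to-leaf path with p <= v <= q (go left if both < v, right if both > v).
Walk from root:
  at 25: 12 <= 25 <= 34, this is the LCA
LCA = 25


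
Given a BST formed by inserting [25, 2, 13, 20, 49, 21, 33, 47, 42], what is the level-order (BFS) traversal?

Tree insertion order: [25, 2, 13, 20, 49, 21, 33, 47, 42]
Tree (level-order array): [25, 2, 49, None, 13, 33, None, None, 20, None, 47, None, 21, 42]
BFS from the root, enqueuing left then right child of each popped node:
  queue [25] -> pop 25, enqueue [2, 49], visited so far: [25]
  queue [2, 49] -> pop 2, enqueue [13], visited so far: [25, 2]
  queue [49, 13] -> pop 49, enqueue [33], visited so far: [25, 2, 49]
  queue [13, 33] -> pop 13, enqueue [20], visited so far: [25, 2, 49, 13]
  queue [33, 20] -> pop 33, enqueue [47], visited so far: [25, 2, 49, 13, 33]
  queue [20, 47] -> pop 20, enqueue [21], visited so far: [25, 2, 49, 13, 33, 20]
  queue [47, 21] -> pop 47, enqueue [42], visited so far: [25, 2, 49, 13, 33, 20, 47]
  queue [21, 42] -> pop 21, enqueue [none], visited so far: [25, 2, 49, 13, 33, 20, 47, 21]
  queue [42] -> pop 42, enqueue [none], visited so far: [25, 2, 49, 13, 33, 20, 47, 21, 42]
Result: [25, 2, 49, 13, 33, 20, 47, 21, 42]


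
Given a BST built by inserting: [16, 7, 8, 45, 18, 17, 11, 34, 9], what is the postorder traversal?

Tree insertion order: [16, 7, 8, 45, 18, 17, 11, 34, 9]
Tree (level-order array): [16, 7, 45, None, 8, 18, None, None, 11, 17, 34, 9]
Postorder traversal: [9, 11, 8, 7, 17, 34, 18, 45, 16]


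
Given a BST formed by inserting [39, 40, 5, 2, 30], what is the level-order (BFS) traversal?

Tree insertion order: [39, 40, 5, 2, 30]
Tree (level-order array): [39, 5, 40, 2, 30]
BFS from the root, enqueuing left then right child of each popped node:
  queue [39] -> pop 39, enqueue [5, 40], visited so far: [39]
  queue [5, 40] -> pop 5, enqueue [2, 30], visited so far: [39, 5]
  queue [40, 2, 30] -> pop 40, enqueue [none], visited so far: [39, 5, 40]
  queue [2, 30] -> pop 2, enqueue [none], visited so far: [39, 5, 40, 2]
  queue [30] -> pop 30, enqueue [none], visited so far: [39, 5, 40, 2, 30]
Result: [39, 5, 40, 2, 30]


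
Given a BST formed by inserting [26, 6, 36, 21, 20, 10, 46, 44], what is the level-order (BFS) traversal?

Tree insertion order: [26, 6, 36, 21, 20, 10, 46, 44]
Tree (level-order array): [26, 6, 36, None, 21, None, 46, 20, None, 44, None, 10]
BFS from the root, enqueuing left then right child of each popped node:
  queue [26] -> pop 26, enqueue [6, 36], visited so far: [26]
  queue [6, 36] -> pop 6, enqueue [21], visited so far: [26, 6]
  queue [36, 21] -> pop 36, enqueue [46], visited so far: [26, 6, 36]
  queue [21, 46] -> pop 21, enqueue [20], visited so far: [26, 6, 36, 21]
  queue [46, 20] -> pop 46, enqueue [44], visited so far: [26, 6, 36, 21, 46]
  queue [20, 44] -> pop 20, enqueue [10], visited so far: [26, 6, 36, 21, 46, 20]
  queue [44, 10] -> pop 44, enqueue [none], visited so far: [26, 6, 36, 21, 46, 20, 44]
  queue [10] -> pop 10, enqueue [none], visited so far: [26, 6, 36, 21, 46, 20, 44, 10]
Result: [26, 6, 36, 21, 46, 20, 44, 10]


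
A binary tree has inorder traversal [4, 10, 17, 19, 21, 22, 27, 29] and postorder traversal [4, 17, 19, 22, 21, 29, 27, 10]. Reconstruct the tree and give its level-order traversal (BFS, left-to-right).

Inorder:   [4, 10, 17, 19, 21, 22, 27, 29]
Postorder: [4, 17, 19, 22, 21, 29, 27, 10]
Algorithm: postorder visits root last, so walk postorder right-to-left;
each value is the root of the current inorder slice — split it at that
value, recurse on the right subtree first, then the left.
Recursive splits:
  root=10; inorder splits into left=[4], right=[17, 19, 21, 22, 27, 29]
  root=27; inorder splits into left=[17, 19, 21, 22], right=[29]
  root=29; inorder splits into left=[], right=[]
  root=21; inorder splits into left=[17, 19], right=[22]
  root=22; inorder splits into left=[], right=[]
  root=19; inorder splits into left=[17], right=[]
  root=17; inorder splits into left=[], right=[]
  root=4; inorder splits into left=[], right=[]
Reconstructed level-order: [10, 4, 27, 21, 29, 19, 22, 17]


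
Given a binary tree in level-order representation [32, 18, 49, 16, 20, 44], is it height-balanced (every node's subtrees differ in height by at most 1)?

Tree (level-order array): [32, 18, 49, 16, 20, 44]
Definition: a tree is height-balanced if, at every node, |h(left) - h(right)| <= 1 (empty subtree has height -1).
Bottom-up per-node check:
  node 16: h_left=-1, h_right=-1, diff=0 [OK], height=0
  node 20: h_left=-1, h_right=-1, diff=0 [OK], height=0
  node 18: h_left=0, h_right=0, diff=0 [OK], height=1
  node 44: h_left=-1, h_right=-1, diff=0 [OK], height=0
  node 49: h_left=0, h_right=-1, diff=1 [OK], height=1
  node 32: h_left=1, h_right=1, diff=0 [OK], height=2
All nodes satisfy the balance condition.
Result: Balanced


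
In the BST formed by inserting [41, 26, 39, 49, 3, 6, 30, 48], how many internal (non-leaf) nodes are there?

Tree built from: [41, 26, 39, 49, 3, 6, 30, 48]
Tree (level-order array): [41, 26, 49, 3, 39, 48, None, None, 6, 30]
Rule: An internal node has at least one child.
Per-node child counts:
  node 41: 2 child(ren)
  node 26: 2 child(ren)
  node 3: 1 child(ren)
  node 6: 0 child(ren)
  node 39: 1 child(ren)
  node 30: 0 child(ren)
  node 49: 1 child(ren)
  node 48: 0 child(ren)
Matching nodes: [41, 26, 3, 39, 49]
Count of internal (non-leaf) nodes: 5


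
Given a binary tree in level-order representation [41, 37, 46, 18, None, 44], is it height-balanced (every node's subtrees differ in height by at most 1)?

Tree (level-order array): [41, 37, 46, 18, None, 44]
Definition: a tree is height-balanced if, at every node, |h(left) - h(right)| <= 1 (empty subtree has height -1).
Bottom-up per-node check:
  node 18: h_left=-1, h_right=-1, diff=0 [OK], height=0
  node 37: h_left=0, h_right=-1, diff=1 [OK], height=1
  node 44: h_left=-1, h_right=-1, diff=0 [OK], height=0
  node 46: h_left=0, h_right=-1, diff=1 [OK], height=1
  node 41: h_left=1, h_right=1, diff=0 [OK], height=2
All nodes satisfy the balance condition.
Result: Balanced


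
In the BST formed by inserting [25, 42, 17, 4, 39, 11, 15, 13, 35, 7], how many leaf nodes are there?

Tree built from: [25, 42, 17, 4, 39, 11, 15, 13, 35, 7]
Tree (level-order array): [25, 17, 42, 4, None, 39, None, None, 11, 35, None, 7, 15, None, None, None, None, 13]
Rule: A leaf has 0 children.
Per-node child counts:
  node 25: 2 child(ren)
  node 17: 1 child(ren)
  node 4: 1 child(ren)
  node 11: 2 child(ren)
  node 7: 0 child(ren)
  node 15: 1 child(ren)
  node 13: 0 child(ren)
  node 42: 1 child(ren)
  node 39: 1 child(ren)
  node 35: 0 child(ren)
Matching nodes: [7, 13, 35]
Count of leaf nodes: 3


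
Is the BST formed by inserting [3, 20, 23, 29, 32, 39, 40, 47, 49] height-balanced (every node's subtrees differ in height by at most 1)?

Tree (level-order array): [3, None, 20, None, 23, None, 29, None, 32, None, 39, None, 40, None, 47, None, 49]
Definition: a tree is height-balanced if, at every node, |h(left) - h(right)| <= 1 (empty subtree has height -1).
Bottom-up per-node check:
  node 49: h_left=-1, h_right=-1, diff=0 [OK], height=0
  node 47: h_left=-1, h_right=0, diff=1 [OK], height=1
  node 40: h_left=-1, h_right=1, diff=2 [FAIL (|-1-1|=2 > 1)], height=2
  node 39: h_left=-1, h_right=2, diff=3 [FAIL (|-1-2|=3 > 1)], height=3
  node 32: h_left=-1, h_right=3, diff=4 [FAIL (|-1-3|=4 > 1)], height=4
  node 29: h_left=-1, h_right=4, diff=5 [FAIL (|-1-4|=5 > 1)], height=5
  node 23: h_left=-1, h_right=5, diff=6 [FAIL (|-1-5|=6 > 1)], height=6
  node 20: h_left=-1, h_right=6, diff=7 [FAIL (|-1-6|=7 > 1)], height=7
  node 3: h_left=-1, h_right=7, diff=8 [FAIL (|-1-7|=8 > 1)], height=8
Node 40 violates the condition: |-1 - 1| = 2 > 1.
Result: Not balanced


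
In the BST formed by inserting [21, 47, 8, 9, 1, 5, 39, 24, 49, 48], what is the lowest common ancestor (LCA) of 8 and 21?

Tree insertion order: [21, 47, 8, 9, 1, 5, 39, 24, 49, 48]
Tree (level-order array): [21, 8, 47, 1, 9, 39, 49, None, 5, None, None, 24, None, 48]
In a BST, the LCA of p=8, q=21 is the first node v on the
root-to-leaf path with p <= v <= q (go left if both < v, right if both > v).
Walk from root:
  at 21: 8 <= 21 <= 21, this is the LCA
LCA = 21


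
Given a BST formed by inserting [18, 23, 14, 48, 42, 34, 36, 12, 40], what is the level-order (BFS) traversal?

Tree insertion order: [18, 23, 14, 48, 42, 34, 36, 12, 40]
Tree (level-order array): [18, 14, 23, 12, None, None, 48, None, None, 42, None, 34, None, None, 36, None, 40]
BFS from the root, enqueuing left then right child of each popped node:
  queue [18] -> pop 18, enqueue [14, 23], visited so far: [18]
  queue [14, 23] -> pop 14, enqueue [12], visited so far: [18, 14]
  queue [23, 12] -> pop 23, enqueue [48], visited so far: [18, 14, 23]
  queue [12, 48] -> pop 12, enqueue [none], visited so far: [18, 14, 23, 12]
  queue [48] -> pop 48, enqueue [42], visited so far: [18, 14, 23, 12, 48]
  queue [42] -> pop 42, enqueue [34], visited so far: [18, 14, 23, 12, 48, 42]
  queue [34] -> pop 34, enqueue [36], visited so far: [18, 14, 23, 12, 48, 42, 34]
  queue [36] -> pop 36, enqueue [40], visited so far: [18, 14, 23, 12, 48, 42, 34, 36]
  queue [40] -> pop 40, enqueue [none], visited so far: [18, 14, 23, 12, 48, 42, 34, 36, 40]
Result: [18, 14, 23, 12, 48, 42, 34, 36, 40]


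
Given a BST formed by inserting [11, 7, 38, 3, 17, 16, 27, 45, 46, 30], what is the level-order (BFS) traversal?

Tree insertion order: [11, 7, 38, 3, 17, 16, 27, 45, 46, 30]
Tree (level-order array): [11, 7, 38, 3, None, 17, 45, None, None, 16, 27, None, 46, None, None, None, 30]
BFS from the root, enqueuing left then right child of each popped node:
  queue [11] -> pop 11, enqueue [7, 38], visited so far: [11]
  queue [7, 38] -> pop 7, enqueue [3], visited so far: [11, 7]
  queue [38, 3] -> pop 38, enqueue [17, 45], visited so far: [11, 7, 38]
  queue [3, 17, 45] -> pop 3, enqueue [none], visited so far: [11, 7, 38, 3]
  queue [17, 45] -> pop 17, enqueue [16, 27], visited so far: [11, 7, 38, 3, 17]
  queue [45, 16, 27] -> pop 45, enqueue [46], visited so far: [11, 7, 38, 3, 17, 45]
  queue [16, 27, 46] -> pop 16, enqueue [none], visited so far: [11, 7, 38, 3, 17, 45, 16]
  queue [27, 46] -> pop 27, enqueue [30], visited so far: [11, 7, 38, 3, 17, 45, 16, 27]
  queue [46, 30] -> pop 46, enqueue [none], visited so far: [11, 7, 38, 3, 17, 45, 16, 27, 46]
  queue [30] -> pop 30, enqueue [none], visited so far: [11, 7, 38, 3, 17, 45, 16, 27, 46, 30]
Result: [11, 7, 38, 3, 17, 45, 16, 27, 46, 30]


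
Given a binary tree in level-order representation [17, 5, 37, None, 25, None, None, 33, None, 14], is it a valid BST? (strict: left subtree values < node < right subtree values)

Level-order array: [17, 5, 37, None, 25, None, None, 33, None, 14]
Validate using subtree bounds (lo, hi): at each node, require lo < value < hi,
then recurse left with hi=value and right with lo=value.
Preorder trace (stopping at first violation):
  at node 17 with bounds (-inf, +inf): OK
  at node 5 with bounds (-inf, 17): OK
  at node 25 with bounds (5, 17): VIOLATION
Node 25 violates its bound: not (5 < 25 < 17).
Result: Not a valid BST


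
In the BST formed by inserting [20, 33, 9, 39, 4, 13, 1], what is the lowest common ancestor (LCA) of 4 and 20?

Tree insertion order: [20, 33, 9, 39, 4, 13, 1]
Tree (level-order array): [20, 9, 33, 4, 13, None, 39, 1]
In a BST, the LCA of p=4, q=20 is the first node v on the
root-to-leaf path with p <= v <= q (go left if both < v, right if both > v).
Walk from root:
  at 20: 4 <= 20 <= 20, this is the LCA
LCA = 20


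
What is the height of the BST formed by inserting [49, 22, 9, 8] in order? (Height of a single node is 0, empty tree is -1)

Insertion order: [49, 22, 9, 8]
Tree (level-order array): [49, 22, None, 9, None, 8]
Compute height bottom-up (empty subtree = -1):
  height(8) = 1 + max(-1, -1) = 0
  height(9) = 1 + max(0, -1) = 1
  height(22) = 1 + max(1, -1) = 2
  height(49) = 1 + max(2, -1) = 3
Height = 3


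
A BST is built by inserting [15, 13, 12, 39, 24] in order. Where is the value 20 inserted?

Starting tree (level order): [15, 13, 39, 12, None, 24]
Insertion path: 15 -> 39 -> 24
Result: insert 20 as left child of 24
Final tree (level order): [15, 13, 39, 12, None, 24, None, None, None, 20]


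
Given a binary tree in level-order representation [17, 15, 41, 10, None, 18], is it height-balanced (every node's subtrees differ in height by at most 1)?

Tree (level-order array): [17, 15, 41, 10, None, 18]
Definition: a tree is height-balanced if, at every node, |h(left) - h(right)| <= 1 (empty subtree has height -1).
Bottom-up per-node check:
  node 10: h_left=-1, h_right=-1, diff=0 [OK], height=0
  node 15: h_left=0, h_right=-1, diff=1 [OK], height=1
  node 18: h_left=-1, h_right=-1, diff=0 [OK], height=0
  node 41: h_left=0, h_right=-1, diff=1 [OK], height=1
  node 17: h_left=1, h_right=1, diff=0 [OK], height=2
All nodes satisfy the balance condition.
Result: Balanced


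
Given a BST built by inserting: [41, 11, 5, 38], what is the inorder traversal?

Tree insertion order: [41, 11, 5, 38]
Tree (level-order array): [41, 11, None, 5, 38]
Inorder traversal: [5, 11, 38, 41]


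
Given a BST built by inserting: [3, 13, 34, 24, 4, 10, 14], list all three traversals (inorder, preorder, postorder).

Tree insertion order: [3, 13, 34, 24, 4, 10, 14]
Tree (level-order array): [3, None, 13, 4, 34, None, 10, 24, None, None, None, 14]
Inorder (L, root, R): [3, 4, 10, 13, 14, 24, 34]
Preorder (root, L, R): [3, 13, 4, 10, 34, 24, 14]
Postorder (L, R, root): [10, 4, 14, 24, 34, 13, 3]


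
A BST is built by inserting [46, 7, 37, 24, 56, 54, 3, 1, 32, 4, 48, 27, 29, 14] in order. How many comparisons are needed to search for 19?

Search path for 19: 46 -> 7 -> 37 -> 24 -> 14
Found: False
Comparisons: 5


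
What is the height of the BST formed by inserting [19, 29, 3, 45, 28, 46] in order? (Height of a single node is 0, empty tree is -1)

Insertion order: [19, 29, 3, 45, 28, 46]
Tree (level-order array): [19, 3, 29, None, None, 28, 45, None, None, None, 46]
Compute height bottom-up (empty subtree = -1):
  height(3) = 1 + max(-1, -1) = 0
  height(28) = 1 + max(-1, -1) = 0
  height(46) = 1 + max(-1, -1) = 0
  height(45) = 1 + max(-1, 0) = 1
  height(29) = 1 + max(0, 1) = 2
  height(19) = 1 + max(0, 2) = 3
Height = 3


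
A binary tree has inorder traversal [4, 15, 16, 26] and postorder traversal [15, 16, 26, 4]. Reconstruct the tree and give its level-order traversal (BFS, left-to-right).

Inorder:   [4, 15, 16, 26]
Postorder: [15, 16, 26, 4]
Algorithm: postorder visits root last, so walk postorder right-to-left;
each value is the root of the current inorder slice — split it at that
value, recurse on the right subtree first, then the left.
Recursive splits:
  root=4; inorder splits into left=[], right=[15, 16, 26]
  root=26; inorder splits into left=[15, 16], right=[]
  root=16; inorder splits into left=[15], right=[]
  root=15; inorder splits into left=[], right=[]
Reconstructed level-order: [4, 26, 16, 15]


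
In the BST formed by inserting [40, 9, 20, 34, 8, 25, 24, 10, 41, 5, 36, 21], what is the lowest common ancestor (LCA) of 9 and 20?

Tree insertion order: [40, 9, 20, 34, 8, 25, 24, 10, 41, 5, 36, 21]
Tree (level-order array): [40, 9, 41, 8, 20, None, None, 5, None, 10, 34, None, None, None, None, 25, 36, 24, None, None, None, 21]
In a BST, the LCA of p=9, q=20 is the first node v on the
root-to-leaf path with p <= v <= q (go left if both < v, right if both > v).
Walk from root:
  at 40: both 9 and 20 < 40, go left
  at 9: 9 <= 9 <= 20, this is the LCA
LCA = 9


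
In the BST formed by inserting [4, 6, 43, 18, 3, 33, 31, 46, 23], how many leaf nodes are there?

Tree built from: [4, 6, 43, 18, 3, 33, 31, 46, 23]
Tree (level-order array): [4, 3, 6, None, None, None, 43, 18, 46, None, 33, None, None, 31, None, 23]
Rule: A leaf has 0 children.
Per-node child counts:
  node 4: 2 child(ren)
  node 3: 0 child(ren)
  node 6: 1 child(ren)
  node 43: 2 child(ren)
  node 18: 1 child(ren)
  node 33: 1 child(ren)
  node 31: 1 child(ren)
  node 23: 0 child(ren)
  node 46: 0 child(ren)
Matching nodes: [3, 23, 46]
Count of leaf nodes: 3


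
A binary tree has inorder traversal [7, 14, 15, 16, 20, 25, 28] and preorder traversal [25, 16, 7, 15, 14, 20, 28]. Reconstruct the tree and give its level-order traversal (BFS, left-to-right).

Inorder:  [7, 14, 15, 16, 20, 25, 28]
Preorder: [25, 16, 7, 15, 14, 20, 28]
Algorithm: preorder visits root first, so consume preorder in order;
for each root, split the current inorder slice at that value into
left-subtree inorder and right-subtree inorder, then recurse.
Recursive splits:
  root=25; inorder splits into left=[7, 14, 15, 16, 20], right=[28]
  root=16; inorder splits into left=[7, 14, 15], right=[20]
  root=7; inorder splits into left=[], right=[14, 15]
  root=15; inorder splits into left=[14], right=[]
  root=14; inorder splits into left=[], right=[]
  root=20; inorder splits into left=[], right=[]
  root=28; inorder splits into left=[], right=[]
Reconstructed level-order: [25, 16, 28, 7, 20, 15, 14]


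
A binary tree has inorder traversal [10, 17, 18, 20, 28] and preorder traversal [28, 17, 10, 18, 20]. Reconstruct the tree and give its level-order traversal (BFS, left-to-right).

Inorder:  [10, 17, 18, 20, 28]
Preorder: [28, 17, 10, 18, 20]
Algorithm: preorder visits root first, so consume preorder in order;
for each root, split the current inorder slice at that value into
left-subtree inorder and right-subtree inorder, then recurse.
Recursive splits:
  root=28; inorder splits into left=[10, 17, 18, 20], right=[]
  root=17; inorder splits into left=[10], right=[18, 20]
  root=10; inorder splits into left=[], right=[]
  root=18; inorder splits into left=[], right=[20]
  root=20; inorder splits into left=[], right=[]
Reconstructed level-order: [28, 17, 10, 18, 20]


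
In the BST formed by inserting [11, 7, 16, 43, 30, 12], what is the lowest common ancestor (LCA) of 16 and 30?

Tree insertion order: [11, 7, 16, 43, 30, 12]
Tree (level-order array): [11, 7, 16, None, None, 12, 43, None, None, 30]
In a BST, the LCA of p=16, q=30 is the first node v on the
root-to-leaf path with p <= v <= q (go left if both < v, right if both > v).
Walk from root:
  at 11: both 16 and 30 > 11, go right
  at 16: 16 <= 16 <= 30, this is the LCA
LCA = 16


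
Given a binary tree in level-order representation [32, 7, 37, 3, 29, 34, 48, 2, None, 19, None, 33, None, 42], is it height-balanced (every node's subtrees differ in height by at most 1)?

Tree (level-order array): [32, 7, 37, 3, 29, 34, 48, 2, None, 19, None, 33, None, 42]
Definition: a tree is height-balanced if, at every node, |h(left) - h(right)| <= 1 (empty subtree has height -1).
Bottom-up per-node check:
  node 2: h_left=-1, h_right=-1, diff=0 [OK], height=0
  node 3: h_left=0, h_right=-1, diff=1 [OK], height=1
  node 19: h_left=-1, h_right=-1, diff=0 [OK], height=0
  node 29: h_left=0, h_right=-1, diff=1 [OK], height=1
  node 7: h_left=1, h_right=1, diff=0 [OK], height=2
  node 33: h_left=-1, h_right=-1, diff=0 [OK], height=0
  node 34: h_left=0, h_right=-1, diff=1 [OK], height=1
  node 42: h_left=-1, h_right=-1, diff=0 [OK], height=0
  node 48: h_left=0, h_right=-1, diff=1 [OK], height=1
  node 37: h_left=1, h_right=1, diff=0 [OK], height=2
  node 32: h_left=2, h_right=2, diff=0 [OK], height=3
All nodes satisfy the balance condition.
Result: Balanced


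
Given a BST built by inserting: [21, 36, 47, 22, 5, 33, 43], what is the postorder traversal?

Tree insertion order: [21, 36, 47, 22, 5, 33, 43]
Tree (level-order array): [21, 5, 36, None, None, 22, 47, None, 33, 43]
Postorder traversal: [5, 33, 22, 43, 47, 36, 21]


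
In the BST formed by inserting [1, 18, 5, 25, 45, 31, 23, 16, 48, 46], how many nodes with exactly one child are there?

Tree built from: [1, 18, 5, 25, 45, 31, 23, 16, 48, 46]
Tree (level-order array): [1, None, 18, 5, 25, None, 16, 23, 45, None, None, None, None, 31, 48, None, None, 46]
Rule: These are nodes with exactly 1 non-null child.
Per-node child counts:
  node 1: 1 child(ren)
  node 18: 2 child(ren)
  node 5: 1 child(ren)
  node 16: 0 child(ren)
  node 25: 2 child(ren)
  node 23: 0 child(ren)
  node 45: 2 child(ren)
  node 31: 0 child(ren)
  node 48: 1 child(ren)
  node 46: 0 child(ren)
Matching nodes: [1, 5, 48]
Count of nodes with exactly one child: 3


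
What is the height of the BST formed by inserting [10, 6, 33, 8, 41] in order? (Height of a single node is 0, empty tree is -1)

Insertion order: [10, 6, 33, 8, 41]
Tree (level-order array): [10, 6, 33, None, 8, None, 41]
Compute height bottom-up (empty subtree = -1):
  height(8) = 1 + max(-1, -1) = 0
  height(6) = 1 + max(-1, 0) = 1
  height(41) = 1 + max(-1, -1) = 0
  height(33) = 1 + max(-1, 0) = 1
  height(10) = 1 + max(1, 1) = 2
Height = 2


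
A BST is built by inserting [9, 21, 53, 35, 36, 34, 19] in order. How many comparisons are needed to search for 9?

Search path for 9: 9
Found: True
Comparisons: 1


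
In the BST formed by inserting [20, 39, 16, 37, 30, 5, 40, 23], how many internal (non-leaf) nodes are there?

Tree built from: [20, 39, 16, 37, 30, 5, 40, 23]
Tree (level-order array): [20, 16, 39, 5, None, 37, 40, None, None, 30, None, None, None, 23]
Rule: An internal node has at least one child.
Per-node child counts:
  node 20: 2 child(ren)
  node 16: 1 child(ren)
  node 5: 0 child(ren)
  node 39: 2 child(ren)
  node 37: 1 child(ren)
  node 30: 1 child(ren)
  node 23: 0 child(ren)
  node 40: 0 child(ren)
Matching nodes: [20, 16, 39, 37, 30]
Count of internal (non-leaf) nodes: 5


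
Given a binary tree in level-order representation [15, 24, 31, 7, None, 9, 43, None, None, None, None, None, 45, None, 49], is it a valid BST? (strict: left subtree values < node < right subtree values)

Level-order array: [15, 24, 31, 7, None, 9, 43, None, None, None, None, None, 45, None, 49]
Validate using subtree bounds (lo, hi): at each node, require lo < value < hi,
then recurse left with hi=value and right with lo=value.
Preorder trace (stopping at first violation):
  at node 15 with bounds (-inf, +inf): OK
  at node 24 with bounds (-inf, 15): VIOLATION
Node 24 violates its bound: not (-inf < 24 < 15).
Result: Not a valid BST


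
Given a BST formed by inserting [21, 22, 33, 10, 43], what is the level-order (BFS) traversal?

Tree insertion order: [21, 22, 33, 10, 43]
Tree (level-order array): [21, 10, 22, None, None, None, 33, None, 43]
BFS from the root, enqueuing left then right child of each popped node:
  queue [21] -> pop 21, enqueue [10, 22], visited so far: [21]
  queue [10, 22] -> pop 10, enqueue [none], visited so far: [21, 10]
  queue [22] -> pop 22, enqueue [33], visited so far: [21, 10, 22]
  queue [33] -> pop 33, enqueue [43], visited so far: [21, 10, 22, 33]
  queue [43] -> pop 43, enqueue [none], visited so far: [21, 10, 22, 33, 43]
Result: [21, 10, 22, 33, 43]


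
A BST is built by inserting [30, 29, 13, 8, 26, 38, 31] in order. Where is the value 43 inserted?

Starting tree (level order): [30, 29, 38, 13, None, 31, None, 8, 26]
Insertion path: 30 -> 38
Result: insert 43 as right child of 38
Final tree (level order): [30, 29, 38, 13, None, 31, 43, 8, 26]


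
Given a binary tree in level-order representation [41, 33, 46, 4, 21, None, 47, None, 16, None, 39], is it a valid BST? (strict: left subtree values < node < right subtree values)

Level-order array: [41, 33, 46, 4, 21, None, 47, None, 16, None, 39]
Validate using subtree bounds (lo, hi): at each node, require lo < value < hi,
then recurse left with hi=value and right with lo=value.
Preorder trace (stopping at first violation):
  at node 41 with bounds (-inf, +inf): OK
  at node 33 with bounds (-inf, 41): OK
  at node 4 with bounds (-inf, 33): OK
  at node 16 with bounds (4, 33): OK
  at node 21 with bounds (33, 41): VIOLATION
Node 21 violates its bound: not (33 < 21 < 41).
Result: Not a valid BST


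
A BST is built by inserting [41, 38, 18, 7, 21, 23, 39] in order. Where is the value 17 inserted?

Starting tree (level order): [41, 38, None, 18, 39, 7, 21, None, None, None, None, None, 23]
Insertion path: 41 -> 38 -> 18 -> 7
Result: insert 17 as right child of 7
Final tree (level order): [41, 38, None, 18, 39, 7, 21, None, None, None, 17, None, 23]


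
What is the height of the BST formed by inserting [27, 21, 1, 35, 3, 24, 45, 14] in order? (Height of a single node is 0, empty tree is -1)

Insertion order: [27, 21, 1, 35, 3, 24, 45, 14]
Tree (level-order array): [27, 21, 35, 1, 24, None, 45, None, 3, None, None, None, None, None, 14]
Compute height bottom-up (empty subtree = -1):
  height(14) = 1 + max(-1, -1) = 0
  height(3) = 1 + max(-1, 0) = 1
  height(1) = 1 + max(-1, 1) = 2
  height(24) = 1 + max(-1, -1) = 0
  height(21) = 1 + max(2, 0) = 3
  height(45) = 1 + max(-1, -1) = 0
  height(35) = 1 + max(-1, 0) = 1
  height(27) = 1 + max(3, 1) = 4
Height = 4


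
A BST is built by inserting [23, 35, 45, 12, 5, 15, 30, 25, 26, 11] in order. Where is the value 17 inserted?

Starting tree (level order): [23, 12, 35, 5, 15, 30, 45, None, 11, None, None, 25, None, None, None, None, None, None, 26]
Insertion path: 23 -> 12 -> 15
Result: insert 17 as right child of 15
Final tree (level order): [23, 12, 35, 5, 15, 30, 45, None, 11, None, 17, 25, None, None, None, None, None, None, None, None, 26]


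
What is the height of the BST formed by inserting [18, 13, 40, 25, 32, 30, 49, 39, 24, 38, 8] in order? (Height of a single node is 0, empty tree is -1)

Insertion order: [18, 13, 40, 25, 32, 30, 49, 39, 24, 38, 8]
Tree (level-order array): [18, 13, 40, 8, None, 25, 49, None, None, 24, 32, None, None, None, None, 30, 39, None, None, 38]
Compute height bottom-up (empty subtree = -1):
  height(8) = 1 + max(-1, -1) = 0
  height(13) = 1 + max(0, -1) = 1
  height(24) = 1 + max(-1, -1) = 0
  height(30) = 1 + max(-1, -1) = 0
  height(38) = 1 + max(-1, -1) = 0
  height(39) = 1 + max(0, -1) = 1
  height(32) = 1 + max(0, 1) = 2
  height(25) = 1 + max(0, 2) = 3
  height(49) = 1 + max(-1, -1) = 0
  height(40) = 1 + max(3, 0) = 4
  height(18) = 1 + max(1, 4) = 5
Height = 5


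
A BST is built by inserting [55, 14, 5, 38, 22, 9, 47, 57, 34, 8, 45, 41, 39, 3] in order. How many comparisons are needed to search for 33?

Search path for 33: 55 -> 14 -> 38 -> 22 -> 34
Found: False
Comparisons: 5


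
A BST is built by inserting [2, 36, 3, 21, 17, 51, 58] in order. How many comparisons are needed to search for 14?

Search path for 14: 2 -> 36 -> 3 -> 21 -> 17
Found: False
Comparisons: 5


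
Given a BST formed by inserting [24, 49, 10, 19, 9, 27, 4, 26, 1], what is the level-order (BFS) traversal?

Tree insertion order: [24, 49, 10, 19, 9, 27, 4, 26, 1]
Tree (level-order array): [24, 10, 49, 9, 19, 27, None, 4, None, None, None, 26, None, 1]
BFS from the root, enqueuing left then right child of each popped node:
  queue [24] -> pop 24, enqueue [10, 49], visited so far: [24]
  queue [10, 49] -> pop 10, enqueue [9, 19], visited so far: [24, 10]
  queue [49, 9, 19] -> pop 49, enqueue [27], visited so far: [24, 10, 49]
  queue [9, 19, 27] -> pop 9, enqueue [4], visited so far: [24, 10, 49, 9]
  queue [19, 27, 4] -> pop 19, enqueue [none], visited so far: [24, 10, 49, 9, 19]
  queue [27, 4] -> pop 27, enqueue [26], visited so far: [24, 10, 49, 9, 19, 27]
  queue [4, 26] -> pop 4, enqueue [1], visited so far: [24, 10, 49, 9, 19, 27, 4]
  queue [26, 1] -> pop 26, enqueue [none], visited so far: [24, 10, 49, 9, 19, 27, 4, 26]
  queue [1] -> pop 1, enqueue [none], visited so far: [24, 10, 49, 9, 19, 27, 4, 26, 1]
Result: [24, 10, 49, 9, 19, 27, 4, 26, 1]


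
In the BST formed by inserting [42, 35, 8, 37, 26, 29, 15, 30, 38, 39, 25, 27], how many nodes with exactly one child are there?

Tree built from: [42, 35, 8, 37, 26, 29, 15, 30, 38, 39, 25, 27]
Tree (level-order array): [42, 35, None, 8, 37, None, 26, None, 38, 15, 29, None, 39, None, 25, 27, 30]
Rule: These are nodes with exactly 1 non-null child.
Per-node child counts:
  node 42: 1 child(ren)
  node 35: 2 child(ren)
  node 8: 1 child(ren)
  node 26: 2 child(ren)
  node 15: 1 child(ren)
  node 25: 0 child(ren)
  node 29: 2 child(ren)
  node 27: 0 child(ren)
  node 30: 0 child(ren)
  node 37: 1 child(ren)
  node 38: 1 child(ren)
  node 39: 0 child(ren)
Matching nodes: [42, 8, 15, 37, 38]
Count of nodes with exactly one child: 5
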